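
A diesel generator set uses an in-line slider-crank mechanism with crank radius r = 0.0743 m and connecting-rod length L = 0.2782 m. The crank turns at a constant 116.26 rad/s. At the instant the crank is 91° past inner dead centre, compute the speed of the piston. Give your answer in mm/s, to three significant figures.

ω = 116.3 rad/s
For an in-line slider-crank, x = r cosθ + √(L² − r² sin²θ), so v = −rω sinθ·[1 + r cosθ/√(L² − r² sin²θ)].
With r = 0.0743 m, L = 0.2782 m, θ = 91°: √(L² − r² sin²θ) = 0.2681 m.
v = −0.0743·116.3·0.99985·[1 + 0.0743·-0.01745/0.2681] = -8.595 m/s.
|v| = 8.595 m/s = 8595 mm/s.

8600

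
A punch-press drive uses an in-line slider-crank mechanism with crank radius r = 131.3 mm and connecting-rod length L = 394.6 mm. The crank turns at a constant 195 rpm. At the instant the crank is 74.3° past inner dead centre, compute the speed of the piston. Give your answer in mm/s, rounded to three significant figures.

2830

ω = 2π·195/60 = 20.42 rad/s
For an in-line slider-crank, x = r cosθ + √(L² − r² sin²θ), so v = −rω sinθ·[1 + r cosθ/√(L² − r² sin²θ)].
With r = 0.1313 m, L = 0.3946 m, θ = 74.3°: √(L² − r² sin²θ) = 0.37381 m.
v = −0.1313·20.42·0.96269·[1 + 0.1313·0.27060/0.37381] = -2.8265 m/s.
|v| = 2.8265 m/s = 2826.5 mm/s.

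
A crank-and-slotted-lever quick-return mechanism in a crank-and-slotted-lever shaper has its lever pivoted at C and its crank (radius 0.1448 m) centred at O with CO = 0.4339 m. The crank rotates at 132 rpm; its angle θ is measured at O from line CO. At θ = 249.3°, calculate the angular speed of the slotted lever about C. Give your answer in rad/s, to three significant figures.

ω = 13.82 rad/s (from 132 rpm).
Crank pin A relative to C: A = (d + r cosθ, r sinθ); lever angle φ = atan2(r sinθ, d + r cosθ).
Differentiating tanφ: φ̇ = rω(d cosθ + r)/(d² + r² + 2dr cosθ).
d² + r² + 2dr cosθ = |CA|² = 0.16482 m²;  d cosθ + r = -0.0085727 m.
|ω_lever| = |0.1448·13.82·-0.0085727| / 0.16482 = 0.10411 rad/s.

0.104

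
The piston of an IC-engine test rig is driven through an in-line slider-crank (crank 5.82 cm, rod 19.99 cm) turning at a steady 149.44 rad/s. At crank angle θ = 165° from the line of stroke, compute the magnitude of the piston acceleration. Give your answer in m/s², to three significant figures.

ω = 149.4 rad/s
x(θ) = r cosθ + √(L² − r² sin²θ); with ω constant, a = ω²·d²x/dθ².
d²x/dθ² = −r cosθ − r²(cos2θ)/√u − r⁴ sin²2θ/(4u^{3/2}),  u = L² − r² sin²θ = 0.0397331 m².
Substituting r = 0.0582 m, L = 0.1999 m, θ = 165°: d²x/dθ² = +0.04141 m.
a = ω²·d²x/dθ² = (149.4)²·(+0.04141) = +924.78 m/s²;  |a| = 924.78 m/s².

925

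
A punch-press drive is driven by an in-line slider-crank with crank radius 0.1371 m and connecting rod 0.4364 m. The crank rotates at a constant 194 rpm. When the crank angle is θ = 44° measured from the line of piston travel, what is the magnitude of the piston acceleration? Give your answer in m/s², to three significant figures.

ω = 2π·194/60 = 20.32 rad/s
x(θ) = r cosθ + √(L² − r² sin²θ); with ω constant, a = ω²·d²x/dθ².
d²x/dθ² = −r cosθ − r²(cos2θ)/√u − r⁴ sin²2θ/(4u^{3/2}),  u = L² − r² sin²θ = 0.181375 m².
Substituting r = 0.1371 m, L = 0.4364 m, θ = 44°: d²x/dθ² = -0.1013 m.
a = ω²·d²x/dθ² = (20.32)²·(-0.1013) = -41.811 m/s²;  |a| = 41.811 m/s².

41.8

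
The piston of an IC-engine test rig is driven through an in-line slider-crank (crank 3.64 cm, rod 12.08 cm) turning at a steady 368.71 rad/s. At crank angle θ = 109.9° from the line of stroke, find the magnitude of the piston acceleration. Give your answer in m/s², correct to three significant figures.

ω = 368.7 rad/s
x(θ) = r cosθ + √(L² − r² sin²θ); with ω constant, a = ω²·d²x/dθ².
d²x/dθ² = −r cosθ − r²(cos2θ)/√u − r⁴ sin²2θ/(4u^{3/2}),  u = L² − r² sin²θ = 0.0134212 m².
Substituting r = 0.0364 m, L = 0.1208 m, θ = 109.9°: d²x/dθ² = +0.021061 m.
a = ω²·d²x/dθ² = (368.7)²·(+0.021061) = +2863.2 m/s²;  |a| = 2863.2 m/s².

2860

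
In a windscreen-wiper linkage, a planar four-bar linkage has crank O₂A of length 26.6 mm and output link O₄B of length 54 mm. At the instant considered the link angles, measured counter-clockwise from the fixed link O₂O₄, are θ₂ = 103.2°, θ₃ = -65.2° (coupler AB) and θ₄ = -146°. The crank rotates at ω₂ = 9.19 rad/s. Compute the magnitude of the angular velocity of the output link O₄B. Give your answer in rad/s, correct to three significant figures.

ω₂ = 9.19 rad/s
Differentiating the loop-closure r₂e^{iθ₂}+r₃e^{iθ₃}=r₁+r₄e^{iθ₄} gives r₂ω₂e^{iθ₂}+r₃ω₃e^{iθ₃}=r₄ω₄e^{iθ₄}.
Eliminating the other unknown: ω₄ = r₂ω₂ sin(θ₂−θ₃) / [r₄ sin(θ₄−θ₃)].
Numerator sine = +0.20108; denominator sine = -0.98714.
Result = 0.0266·9.19·(+0.20108) / (0.054·(-0.98714)) = -0.92213 rad/s; magnitude 0.92213 rad/s.

0.922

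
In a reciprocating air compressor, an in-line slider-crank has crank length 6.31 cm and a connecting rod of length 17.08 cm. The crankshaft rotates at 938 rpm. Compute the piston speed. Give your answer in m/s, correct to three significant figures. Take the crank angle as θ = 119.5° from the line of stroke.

ω = 2π·938/60 = 98.23 rad/s
For an in-line slider-crank, x = r cosθ + √(L² − r² sin²θ), so v = −rω sinθ·[1 + r cosθ/√(L² − r² sin²θ)].
With r = 0.0631 m, L = 0.1708 m, θ = 119.5°: √(L² − r² sin²θ) = 0.16173 m.
v = −0.0631·98.23·0.87036·[1 + 0.0631·-0.49242/0.16173] = -4.3582 m/s.
|v| = 4.3582 m/s.

4.36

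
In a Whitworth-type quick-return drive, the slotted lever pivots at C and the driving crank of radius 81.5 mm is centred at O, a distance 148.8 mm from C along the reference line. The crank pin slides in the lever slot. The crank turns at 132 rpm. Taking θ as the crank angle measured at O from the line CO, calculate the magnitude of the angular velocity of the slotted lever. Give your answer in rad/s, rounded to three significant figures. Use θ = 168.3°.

ω = 13.82 rad/s (from 132 rpm).
Crank pin A relative to C: A = (d + r cosθ, r sinθ); lever angle φ = atan2(r sinθ, d + r cosθ).
Differentiating tanφ: φ̇ = rω(d cosθ + r)/(d² + r² + 2dr cosθ).
d² + r² + 2dr cosθ = |CA|² = 0.00503323 m²;  d cosθ + r = -0.064208 m.
|ω_lever| = |0.0815·13.82·-0.064208| / 0.00503323 = 14.372 rad/s.

14.4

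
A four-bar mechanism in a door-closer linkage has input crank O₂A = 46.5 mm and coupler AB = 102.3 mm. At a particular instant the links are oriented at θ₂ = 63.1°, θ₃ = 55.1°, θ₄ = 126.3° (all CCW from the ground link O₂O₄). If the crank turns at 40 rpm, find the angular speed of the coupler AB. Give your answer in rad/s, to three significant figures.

ω₂ = 4.189 rad/s (from 40 rpm).
Differentiating the loop-closure r₂e^{iθ₂}+r₃e^{iθ₃}=r₁+r₄e^{iθ₄} gives r₂ω₂e^{iθ₂}+r₃ω₃e^{iθ₃}=r₄ω₄e^{iθ₄}.
Eliminating the other unknown: ω₃ = r₂ω₂ sin(θ₄−θ₂) / [r₃ sin(θ₃−θ₄)].
Numerator sine = +0.89259; denominator sine = -0.94665.
Result = 0.0465·4.189·(+0.89259) / (0.1023·(-0.94665)) = -1.7953 rad/s; magnitude 1.7953 rad/s.

1.80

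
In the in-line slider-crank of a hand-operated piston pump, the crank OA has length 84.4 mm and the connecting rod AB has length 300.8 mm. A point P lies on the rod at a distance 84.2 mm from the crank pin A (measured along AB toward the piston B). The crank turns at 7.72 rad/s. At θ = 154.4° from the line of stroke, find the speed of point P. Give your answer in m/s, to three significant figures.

0.497

ω = 7.72 rad/s.  Crank-pin speed |V_A| = rω = 0.65157 m/s, perpendicular to OA.
Rod angle: sinφ = −(r/L) sinθ ⇒ φ = -6.963°; ω_rod = −rω cosθ/√(L²−r²sin²θ) = +1.968 rad/s.
V_P = V_A + ω_rod × AP, with AP = 0.0842 m along the rod.
Components: V_Px = −rω sinθ − a·ω_rod·sinφ = -0.26144 m/s;  V_Py = rω cosθ + a·ω_rod·cosφ = -0.42312 m/s.
|V_P| = √(V_Px² + V_Py²) = 0.49738 m/s.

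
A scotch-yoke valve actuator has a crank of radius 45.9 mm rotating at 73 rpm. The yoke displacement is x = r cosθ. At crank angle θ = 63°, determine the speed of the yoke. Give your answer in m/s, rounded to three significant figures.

0.313

ω = 7.645 rad/s (from 73 rpm).
x = r cosθ ⇒ ẋ = −rω sinθ.
|v| = rω|sinθ| = 0.0459·7.645·|sin 63°| = 0.31264 m/s.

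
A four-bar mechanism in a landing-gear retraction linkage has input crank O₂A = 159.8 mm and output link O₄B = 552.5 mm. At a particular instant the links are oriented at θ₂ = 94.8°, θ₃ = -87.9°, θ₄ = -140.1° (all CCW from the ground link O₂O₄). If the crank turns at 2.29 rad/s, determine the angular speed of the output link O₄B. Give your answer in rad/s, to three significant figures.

ω₂ = 2.29 rad/s
Differentiating the loop-closure r₂e^{iθ₂}+r₃e^{iθ₃}=r₁+r₄e^{iθ₄} gives r₂ω₂e^{iθ₂}+r₃ω₃e^{iθ₃}=r₄ω₄e^{iθ₄}.
Eliminating the other unknown: ω₄ = r₂ω₂ sin(θ₂−θ₃) / [r₄ sin(θ₄−θ₃)].
Numerator sine = -0.04711; denominator sine = -0.79016.
Result = 0.1598·2.29·(-0.04711) / (0.5525·(-0.79016)) = +0.039486 rad/s; magnitude 0.039486 rad/s.

0.0395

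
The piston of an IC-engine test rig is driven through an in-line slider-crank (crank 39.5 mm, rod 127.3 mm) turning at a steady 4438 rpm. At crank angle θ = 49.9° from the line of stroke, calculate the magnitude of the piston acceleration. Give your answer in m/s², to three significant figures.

5100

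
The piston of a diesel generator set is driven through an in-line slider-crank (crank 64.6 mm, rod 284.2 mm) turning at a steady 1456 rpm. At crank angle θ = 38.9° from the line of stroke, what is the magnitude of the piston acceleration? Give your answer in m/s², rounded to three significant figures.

1250

ω = 2π·1456/60 = 152.5 rad/s
x(θ) = r cosθ + √(L² − r² sin²θ); with ω constant, a = ω²·d²x/dθ².
d²x/dθ² = −r cosθ − r²(cos2θ)/√u − r⁴ sin²2θ/(4u^{3/2}),  u = L² − r² sin²θ = 0.079124 m².
Substituting r = 0.0646 m, L = 0.2842 m, θ = 38.9°: d²x/dθ² = -0.053597 m.
a = ω²·d²x/dθ² = (152.5)²·(-0.053597) = -1246 m/s²;  |a| = 1246 m/s².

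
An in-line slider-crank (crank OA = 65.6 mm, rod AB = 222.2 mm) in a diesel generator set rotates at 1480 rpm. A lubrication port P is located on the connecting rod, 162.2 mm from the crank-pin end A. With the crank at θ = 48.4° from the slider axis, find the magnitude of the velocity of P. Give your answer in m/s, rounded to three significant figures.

8.91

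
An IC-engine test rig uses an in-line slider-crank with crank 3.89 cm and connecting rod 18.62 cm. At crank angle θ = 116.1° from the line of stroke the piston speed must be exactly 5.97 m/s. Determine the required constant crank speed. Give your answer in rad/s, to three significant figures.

For an in-line slider-crank, |v_piston| = rω|sinθ|·[1 + r cosθ/√(L² − r² sin²θ)].
With r = 0.0389 m, L = 0.1862 m, θ = 116.1°: the bracketed kinematic factor |dx/dθ| = 0.031665 m.
ω = v/|dx/dθ| = 5.97/0.031665 = 188.54 rad/s.

189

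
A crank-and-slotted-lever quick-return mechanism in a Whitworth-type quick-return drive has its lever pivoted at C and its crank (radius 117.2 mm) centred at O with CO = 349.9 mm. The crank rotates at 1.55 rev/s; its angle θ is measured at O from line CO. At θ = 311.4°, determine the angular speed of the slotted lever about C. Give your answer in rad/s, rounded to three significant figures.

ω = 9.739 rad/s (from 1.55 rev/s).
Crank pin A relative to C: A = (d + r cosθ, r sinθ); lever angle φ = atan2(r sinθ, d + r cosθ).
Differentiating tanφ: φ̇ = rω(d cosθ + r)/(d² + r² + 2dr cosθ).
d² + r² + 2dr cosθ = |CA|² = 0.190404 m²;  d cosθ + r = +0.34859 m.
|ω_lever| = |0.1172·9.739·+0.34859| / 0.190404 = 2.0897 rad/s.

2.09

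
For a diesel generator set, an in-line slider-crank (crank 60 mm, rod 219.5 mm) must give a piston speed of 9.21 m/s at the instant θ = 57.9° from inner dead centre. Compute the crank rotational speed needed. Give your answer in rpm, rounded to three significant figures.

For an in-line slider-crank, |v_piston| = rω|sinθ|·[1 + r cosθ/√(L² − r² sin²θ)].
With r = 0.06 m, L = 0.2195 m, θ = 57.9°: the bracketed kinematic factor |dx/dθ| = 0.058417 m.
ω = v/|dx/dθ| = 9.21/0.058417 = 157.66 rad/s.
N = 60ω/(2π) = 1505.5 rpm.

1510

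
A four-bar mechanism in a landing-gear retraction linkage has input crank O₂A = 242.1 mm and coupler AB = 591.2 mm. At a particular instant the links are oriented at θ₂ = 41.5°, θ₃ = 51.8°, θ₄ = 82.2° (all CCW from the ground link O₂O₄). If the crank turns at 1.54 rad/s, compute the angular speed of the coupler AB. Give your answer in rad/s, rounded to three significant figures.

0.813

ω₂ = 1.54 rad/s
Differentiating the loop-closure r₂e^{iθ₂}+r₃e^{iθ₃}=r₁+r₄e^{iθ₄} gives r₂ω₂e^{iθ₂}+r₃ω₃e^{iθ₃}=r₄ω₄e^{iθ₄}.
Eliminating the other unknown: ω₃ = r₂ω₂ sin(θ₄−θ₂) / [r₃ sin(θ₃−θ₄)].
Numerator sine = +0.65210; denominator sine = -0.50603.
Result = 0.2421·1.54·(+0.65210) / (0.5912·(-0.50603)) = -0.81267 rad/s; magnitude 0.81267 rad/s.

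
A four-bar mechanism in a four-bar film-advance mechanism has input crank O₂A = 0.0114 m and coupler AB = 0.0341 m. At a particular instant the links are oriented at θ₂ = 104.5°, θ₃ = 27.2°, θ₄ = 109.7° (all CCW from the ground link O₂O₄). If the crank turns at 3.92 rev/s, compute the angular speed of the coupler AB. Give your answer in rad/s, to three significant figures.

ω₂ = 24.63 rad/s (from 3.92 rev/s).
Differentiating the loop-closure r₂e^{iθ₂}+r₃e^{iθ₃}=r₁+r₄e^{iθ₄} gives r₂ω₂e^{iθ₂}+r₃ω₃e^{iθ₃}=r₄ω₄e^{iθ₄}.
Eliminating the other unknown: ω₃ = r₂ω₂ sin(θ₄−θ₂) / [r₃ sin(θ₃−θ₄)].
Numerator sine = +0.09063; denominator sine = -0.99144.
Result = 0.0114·24.63·(+0.09063) / (0.0341·(-0.99144)) = -0.75272 rad/s; magnitude 0.75272 rad/s.

0.753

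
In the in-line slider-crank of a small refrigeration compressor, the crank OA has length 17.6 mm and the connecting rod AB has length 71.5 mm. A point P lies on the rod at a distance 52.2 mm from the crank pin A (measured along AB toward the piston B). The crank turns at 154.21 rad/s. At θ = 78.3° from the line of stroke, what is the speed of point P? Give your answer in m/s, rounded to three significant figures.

2.76

ω = 154.2 rad/s.  Crank-pin speed |V_A| = rω = 2.7141 m/s, perpendicular to OA.
Rod angle: sinφ = −(r/L) sinθ ⇒ φ = -13.948°; ω_rod = −rω cosθ/√(L²−r²sin²θ) = -7.9315 rad/s.
V_P = V_A + ω_rod × AP, with AP = 0.0522 m along the rod.
Components: V_Px = −rω sinθ − a·ω_rod·sinφ = -2.7575 m/s;  V_Py = rω cosθ + a·ω_rod·cosφ = +0.14857 m/s.
|V_P| = √(V_Px² + V_Py²) = 2.7615 m/s.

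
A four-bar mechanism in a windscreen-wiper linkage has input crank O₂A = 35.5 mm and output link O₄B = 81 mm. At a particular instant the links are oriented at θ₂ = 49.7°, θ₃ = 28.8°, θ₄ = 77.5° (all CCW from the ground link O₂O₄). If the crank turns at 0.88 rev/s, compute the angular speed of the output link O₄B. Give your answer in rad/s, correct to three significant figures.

1.15

ω₂ = 5.529 rad/s (from 0.88 rev/s).
Differentiating the loop-closure r₂e^{iθ₂}+r₃e^{iθ₃}=r₁+r₄e^{iθ₄} gives r₂ω₂e^{iθ₂}+r₃ω₃e^{iθ₃}=r₄ω₄e^{iθ₄}.
Eliminating the other unknown: ω₄ = r₂ω₂ sin(θ₂−θ₃) / [r₄ sin(θ₄−θ₃)].
Numerator sine = +0.35674; denominator sine = +0.75126.
Result = 0.0355·5.529·(+0.35674) / (0.081·(+0.75126)) = +1.1507 rad/s; magnitude 1.1507 rad/s.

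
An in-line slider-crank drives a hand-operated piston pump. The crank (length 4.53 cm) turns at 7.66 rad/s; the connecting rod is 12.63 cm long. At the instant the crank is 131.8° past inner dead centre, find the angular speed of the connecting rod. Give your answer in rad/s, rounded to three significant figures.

1.90

ω = 7.66 rad/s
The rod makes angle φ with the slider axis where L sinφ = r sinθ; differentiating, L cosφ·φ̇ = r ω cosθ.
L cosφ = √(L² − r² sin²θ) = 0.1217 m.
|ω_rod| = r ω |cosθ| / √(L² − r² sin²θ) = 0.0453·7.66·0.66653/0.1217 = 1.9004 rad/s.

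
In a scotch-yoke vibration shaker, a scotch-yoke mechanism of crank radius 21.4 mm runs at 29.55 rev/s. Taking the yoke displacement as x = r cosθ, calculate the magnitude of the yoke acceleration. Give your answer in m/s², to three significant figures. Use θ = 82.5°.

ω = 185.7 rad/s (from 29.55 rev/s).
x = r cosθ ⇒ ẍ = −rω² cosθ (ω constant).
|a| = rω²|cosθ| = 0.0214·(185.7)²·|cos 82.5°| = 96.291 m/s².

96.3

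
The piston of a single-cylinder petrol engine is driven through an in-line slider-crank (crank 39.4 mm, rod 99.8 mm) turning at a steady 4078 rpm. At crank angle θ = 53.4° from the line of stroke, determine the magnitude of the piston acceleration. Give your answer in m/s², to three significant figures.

3540

ω = 2π·4078/60 = 427 rad/s
x(θ) = r cosθ + √(L² − r² sin²θ); with ω constant, a = ω²·d²x/dθ².
d²x/dθ² = −r cosθ − r²(cos2θ)/√u − r⁴ sin²2θ/(4u^{3/2}),  u = L² − r² sin²θ = 0.00895952 m².
Substituting r = 0.0394 m, L = 0.0998 m, θ = 53.4°: d²x/dθ² = -0.019402 m.
a = ω²·d²x/dθ² = (427)²·(-0.019402) = -3538.3 m/s²;  |a| = 3538.3 m/s².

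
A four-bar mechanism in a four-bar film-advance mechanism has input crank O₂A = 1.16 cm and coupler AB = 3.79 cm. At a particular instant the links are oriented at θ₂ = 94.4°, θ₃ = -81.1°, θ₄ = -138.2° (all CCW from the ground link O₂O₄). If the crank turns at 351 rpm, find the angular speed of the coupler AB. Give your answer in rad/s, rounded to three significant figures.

10.6

ω₂ = 36.76 rad/s (from 351 rpm).
Differentiating the loop-closure r₂e^{iθ₂}+r₃e^{iθ₃}=r₁+r₄e^{iθ₄} gives r₂ω₂e^{iθ₂}+r₃ω₃e^{iθ₃}=r₄ω₄e^{iθ₄}.
Eliminating the other unknown: ω₃ = r₂ω₂ sin(θ₄−θ₂) / [r₃ sin(θ₃−θ₄)].
Numerator sine = +0.79441; denominator sine = +0.83962.
Result = 0.0116·36.76·(+0.79441) / (0.0379·(+0.83962)) = +10.644 rad/s; magnitude 10.644 rad/s.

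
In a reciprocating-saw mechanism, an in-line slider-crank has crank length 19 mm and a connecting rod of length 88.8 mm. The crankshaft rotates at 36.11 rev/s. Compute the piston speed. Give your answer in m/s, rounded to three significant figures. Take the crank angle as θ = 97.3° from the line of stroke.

ω = 2π·36.1 = 226.9 rad/s
For an in-line slider-crank, x = r cosθ + √(L² − r² sin²θ), so v = −rω sinθ·[1 + r cosθ/√(L² − r² sin²θ)].
With r = 0.019 m, L = 0.0888 m, θ = 97.3°: √(L² − r² sin²θ) = 0.086777 m.
v = −0.019·226.9·0.99189·[1 + 0.019·-0.12706/0.086777] = -4.1569 m/s.
|v| = 4.1569 m/s.

4.16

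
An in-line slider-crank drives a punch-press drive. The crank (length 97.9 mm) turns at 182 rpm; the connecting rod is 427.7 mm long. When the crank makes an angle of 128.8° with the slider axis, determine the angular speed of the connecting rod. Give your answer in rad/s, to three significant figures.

2.78

ω = 19.06 rad/s (converted from 182 rpm).
The rod makes angle φ with the slider axis where L sinφ = r sinθ; differentiating, L cosφ·φ̇ = r ω cosθ.
L cosφ = √(L² − r² sin²θ) = 0.42084 m.
|ω_rod| = r ω |cosθ| / √(L² − r² sin²θ) = 0.0979·19.06·0.62660/0.42084 = 2.7782 rad/s.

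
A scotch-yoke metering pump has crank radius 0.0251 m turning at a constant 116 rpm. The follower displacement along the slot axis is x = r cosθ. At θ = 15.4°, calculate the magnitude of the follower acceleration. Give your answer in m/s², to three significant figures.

3.57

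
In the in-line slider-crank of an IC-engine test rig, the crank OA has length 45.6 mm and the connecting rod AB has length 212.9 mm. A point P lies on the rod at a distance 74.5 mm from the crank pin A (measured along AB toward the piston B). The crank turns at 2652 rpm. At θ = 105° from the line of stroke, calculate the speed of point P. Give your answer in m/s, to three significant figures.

ω = 277.7 rad/s.  Crank-pin speed |V_A| = rω = 12.664 m/s, perpendicular to OA.
Rod angle: sinφ = −(r/L) sinθ ⇒ φ = -11.940°; ω_rod = −rω cosθ/√(L²−r²sin²θ) = +15.736 rad/s.
V_P = V_A + ω_rod × AP, with AP = 0.0745 m along the rod.
Components: V_Px = −rω sinθ − a·ω_rod·sinφ = -11.99 m/s;  V_Py = rω cosθ + a·ω_rod·cosφ = -2.1307 m/s.
|V_P| = √(V_Px² + V_Py²) = 12.178 m/s.

12.2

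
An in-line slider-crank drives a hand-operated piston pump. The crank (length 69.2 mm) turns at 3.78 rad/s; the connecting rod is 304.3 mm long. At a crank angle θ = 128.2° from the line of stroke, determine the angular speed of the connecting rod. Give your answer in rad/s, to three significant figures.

ω = 3.78 rad/s
The rod makes angle φ with the slider axis where L sinφ = r sinθ; differentiating, L cosφ·φ̇ = r ω cosθ.
L cosφ = √(L² − r² sin²θ) = 0.2994 m.
|ω_rod| = r ω |cosθ| / √(L² − r² sin²θ) = 0.0692·3.78·0.61841/0.2994 = 0.54028 rad/s.

0.540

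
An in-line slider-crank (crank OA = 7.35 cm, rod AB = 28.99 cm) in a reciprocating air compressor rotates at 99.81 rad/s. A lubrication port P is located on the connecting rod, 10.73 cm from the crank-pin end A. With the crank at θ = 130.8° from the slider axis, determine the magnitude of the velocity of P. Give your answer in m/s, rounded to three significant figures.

ω = 99.81 rad/s.  Crank-pin speed |V_A| = rω = 7.336 m/s, perpendicular to OA.
Rod angle: sinφ = −(r/L) sinθ ⇒ φ = -11.065°; ω_rod = −rω cosθ/√(L²−r²sin²θ) = +16.848 rad/s.
V_P = V_A + ω_rod × AP, with AP = 0.1073 m along the rod.
Components: V_Px = −rω sinθ − a·ω_rod·sinφ = -5.2064 m/s;  V_Py = rω cosθ + a·ω_rod·cosφ = -3.0193 m/s.
|V_P| = √(V_Px² + V_Py²) = 6.0185 m/s.

6.02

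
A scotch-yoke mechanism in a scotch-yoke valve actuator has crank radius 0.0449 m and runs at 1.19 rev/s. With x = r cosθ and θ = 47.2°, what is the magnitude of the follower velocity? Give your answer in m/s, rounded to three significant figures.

0.246

ω = 7.477 rad/s (from 1.19 rev/s).
x = r cosθ ⇒ ẋ = −rω sinθ.
|v| = rω|sinθ| = 0.0449·7.477·|sin 47.2°| = 0.24633 m/s.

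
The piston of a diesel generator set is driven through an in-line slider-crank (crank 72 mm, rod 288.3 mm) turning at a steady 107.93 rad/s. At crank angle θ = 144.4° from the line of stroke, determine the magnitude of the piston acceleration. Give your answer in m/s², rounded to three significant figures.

611

ω = 107.9 rad/s
x(θ) = r cosθ + √(L² − r² sin²θ); with ω constant, a = ω²·d²x/dθ².
d²x/dθ² = −r cosθ − r²(cos2θ)/√u − r⁴ sin²2θ/(4u^{3/2}),  u = L² − r² sin²θ = 0.0813602 m².
Substituting r = 0.072 m, L = 0.2883 m, θ = 144.4°: d²x/dθ² = +0.052427 m.
a = ω²·d²x/dθ² = (107.9)²·(+0.052427) = +610.71 m/s²;  |a| = 610.71 m/s².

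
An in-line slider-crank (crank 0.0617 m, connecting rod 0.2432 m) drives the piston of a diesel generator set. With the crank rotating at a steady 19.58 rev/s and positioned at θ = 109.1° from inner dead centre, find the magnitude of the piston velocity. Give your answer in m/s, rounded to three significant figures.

6.56

ω = 2π·19.6 = 123 rad/s
For an in-line slider-crank, x = r cosθ + √(L² − r² sin²θ), so v = −rω sinθ·[1 + r cosθ/√(L² − r² sin²θ)].
With r = 0.0617 m, L = 0.2432 m, θ = 109.1°: √(L² − r² sin²θ) = 0.23611 m.
v = −0.0617·123·0.94495·[1 + 0.0617·-0.32722/0.23611] = -6.5594 m/s.
|v| = 6.5594 m/s.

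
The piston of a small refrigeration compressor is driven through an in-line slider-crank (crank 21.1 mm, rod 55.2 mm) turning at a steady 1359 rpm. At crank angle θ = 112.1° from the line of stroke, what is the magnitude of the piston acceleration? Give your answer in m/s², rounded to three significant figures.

282

ω = 2π·1359/60 = 142.3 rad/s
x(θ) = r cosθ + √(L² − r² sin²θ); with ω constant, a = ω²·d²x/dθ².
d²x/dθ² = −r cosθ − r²(cos2θ)/√u − r⁴ sin²2θ/(4u^{3/2}),  u = L² − r² sin²θ = 0.00266485 m².
Substituting r = 0.0211 m, L = 0.0552 m, θ = 112.1°: d²x/dθ² = +0.013946 m.
a = ω²·d²x/dθ² = (142.3)²·(+0.013946) = +282.46 m/s²;  |a| = 282.46 m/s².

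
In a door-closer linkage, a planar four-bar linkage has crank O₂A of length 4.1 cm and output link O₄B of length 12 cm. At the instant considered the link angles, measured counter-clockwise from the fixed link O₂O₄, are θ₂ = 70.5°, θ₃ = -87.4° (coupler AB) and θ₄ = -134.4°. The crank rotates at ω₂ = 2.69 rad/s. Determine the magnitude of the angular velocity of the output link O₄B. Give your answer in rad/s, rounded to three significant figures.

0.473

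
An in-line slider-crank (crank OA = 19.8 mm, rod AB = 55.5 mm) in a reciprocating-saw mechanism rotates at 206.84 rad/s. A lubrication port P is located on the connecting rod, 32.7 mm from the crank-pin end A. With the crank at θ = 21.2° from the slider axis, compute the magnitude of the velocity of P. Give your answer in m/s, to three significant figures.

2.37

ω = 206.8 rad/s.  Crank-pin speed |V_A| = rω = 4.0954 m/s, perpendicular to OA.
Rod angle: sinφ = −(r/L) sinθ ⇒ φ = -7.413°; ω_rod = −rω cosθ/√(L²−r²sin²θ) = -69.377 rad/s.
V_P = V_A + ω_rod × AP, with AP = 0.0327 m along the rod.
Components: V_Px = −rω sinθ − a·ω_rod·sinφ = -1.7737 m/s;  V_Py = rω cosθ + a·ω_rod·cosφ = +1.5686 m/s.
|V_P| = √(V_Px² + V_Py²) = 2.3678 m/s.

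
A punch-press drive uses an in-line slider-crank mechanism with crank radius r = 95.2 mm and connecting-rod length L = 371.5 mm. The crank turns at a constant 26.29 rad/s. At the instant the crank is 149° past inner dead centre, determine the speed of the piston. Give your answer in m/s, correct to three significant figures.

1.00

ω = 26.29 rad/s
For an in-line slider-crank, x = r cosθ + √(L² − r² sin²θ), so v = −rω sinθ·[1 + r cosθ/√(L² − r² sin²θ)].
With r = 0.0952 m, L = 0.3715 m, θ = 149°: √(L² − r² sin²θ) = 0.36825 m.
v = −0.0952·26.29·0.51504·[1 + 0.0952·-0.85717/0.36825] = -1.0034 m/s.
|v| = 1.0034 m/s.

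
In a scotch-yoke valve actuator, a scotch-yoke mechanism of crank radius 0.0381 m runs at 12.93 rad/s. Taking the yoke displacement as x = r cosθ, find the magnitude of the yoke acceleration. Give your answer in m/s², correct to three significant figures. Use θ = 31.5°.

5.43

ω = 12.93 rad/s
x = r cosθ ⇒ ẍ = −rω² cosθ (ω constant).
|a| = rω²|cosθ| = 0.0381·(12.93)²·|cos 31.5°| = 5.4311 m/s².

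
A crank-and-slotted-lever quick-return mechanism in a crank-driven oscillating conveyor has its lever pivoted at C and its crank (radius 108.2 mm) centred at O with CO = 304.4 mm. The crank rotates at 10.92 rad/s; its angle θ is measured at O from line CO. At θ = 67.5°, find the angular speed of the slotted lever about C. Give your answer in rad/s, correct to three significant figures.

2.05

ω = 10.92 rad/s
Crank pin A relative to C: A = (d + r cosθ, r sinθ); lever angle φ = atan2(r sinθ, d + r cosθ).
Differentiating tanφ: φ̇ = rω(d cosθ + r)/(d² + r² + 2dr cosθ).
d² + r² + 2dr cosθ = |CA|² = 0.129575 m²;  d cosθ + r = +0.22469 m.
|ω_lever| = |0.1082·10.92·+0.22469| / 0.129575 = 2.0489 rad/s.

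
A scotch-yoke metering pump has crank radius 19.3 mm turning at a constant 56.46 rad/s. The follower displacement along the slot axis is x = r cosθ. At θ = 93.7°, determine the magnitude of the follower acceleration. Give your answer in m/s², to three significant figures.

3.97

ω = 56.46 rad/s
x = r cosθ ⇒ ẍ = −rω² cosθ (ω constant).
|a| = rω²|cosθ| = 0.0193·(56.46)²·|cos 93.7°| = 3.9702 m/s².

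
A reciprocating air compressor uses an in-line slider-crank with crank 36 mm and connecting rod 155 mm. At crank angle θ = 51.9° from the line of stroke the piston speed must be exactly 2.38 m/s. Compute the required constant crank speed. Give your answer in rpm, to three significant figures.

For an in-line slider-crank, |v_piston| = rω|sinθ|·[1 + r cosθ/√(L² − r² sin²θ)].
With r = 0.036 m, L = 0.155 m, θ = 51.9°: the bracketed kinematic factor |dx/dθ| = 0.032459 m.
ω = v/|dx/dθ| = 2.38/0.032459 = 73.323 rad/s.
N = 60ω/(2π) = 700.18 rpm.

700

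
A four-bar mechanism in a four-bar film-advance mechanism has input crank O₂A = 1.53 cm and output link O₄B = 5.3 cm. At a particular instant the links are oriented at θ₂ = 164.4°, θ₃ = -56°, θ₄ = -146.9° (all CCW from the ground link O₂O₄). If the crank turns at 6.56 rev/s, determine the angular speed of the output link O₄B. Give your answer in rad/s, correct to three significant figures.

7.71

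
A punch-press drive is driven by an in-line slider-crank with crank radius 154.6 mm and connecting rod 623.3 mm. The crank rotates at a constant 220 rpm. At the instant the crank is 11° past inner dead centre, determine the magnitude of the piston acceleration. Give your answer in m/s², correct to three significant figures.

99.5

ω = 2π·220/60 = 23.04 rad/s
x(θ) = r cosθ + √(L² − r² sin²θ); with ω constant, a = ω²·d²x/dθ².
d²x/dθ² = −r cosθ − r²(cos2θ)/√u − r⁴ sin²2θ/(4u^{3/2}),  u = L² − r² sin²θ = 0.387633 m².
Substituting r = 0.1546 m, L = 0.6233 m, θ = 11°: d²x/dθ² = -0.18744 m.
a = ω²·d²x/dθ² = (23.04)²·(-0.18744) = -99.485 m/s²;  |a| = 99.485 m/s².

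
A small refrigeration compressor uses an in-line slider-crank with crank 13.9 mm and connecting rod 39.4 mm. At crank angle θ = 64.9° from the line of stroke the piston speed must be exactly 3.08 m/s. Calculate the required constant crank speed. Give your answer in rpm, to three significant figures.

For an in-line slider-crank, |v_piston| = rω|sinθ|·[1 + r cosθ/√(L² − r² sin²θ)].
With r = 0.0139 m, L = 0.0394 m, θ = 64.9°: the bracketed kinematic factor |dx/dθ| = 0.014575 m.
ω = v/|dx/dθ| = 3.08/0.014575 = 211.32 rad/s.
N = 60ω/(2π) = 2017.9 rpm.

2020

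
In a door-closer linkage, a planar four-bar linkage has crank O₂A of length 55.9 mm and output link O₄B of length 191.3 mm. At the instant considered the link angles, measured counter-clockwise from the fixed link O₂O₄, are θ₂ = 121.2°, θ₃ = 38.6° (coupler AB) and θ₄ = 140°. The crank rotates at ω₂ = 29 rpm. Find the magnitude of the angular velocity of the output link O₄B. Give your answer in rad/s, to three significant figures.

ω₂ = 3.037 rad/s (from 29 rpm).
Differentiating the loop-closure r₂e^{iθ₂}+r₃e^{iθ₃}=r₁+r₄e^{iθ₄} gives r₂ω₂e^{iθ₂}+r₃ω₃e^{iθ₃}=r₄ω₄e^{iθ₄}.
Eliminating the other unknown: ω₄ = r₂ω₂ sin(θ₂−θ₃) / [r₄ sin(θ₄−θ₃)].
Numerator sine = +0.99167; denominator sine = +0.98027.
Result = 0.0559·3.037·(+0.99167) / (0.1913·(+0.98027)) = +0.89773 rad/s; magnitude 0.89773 rad/s.

0.898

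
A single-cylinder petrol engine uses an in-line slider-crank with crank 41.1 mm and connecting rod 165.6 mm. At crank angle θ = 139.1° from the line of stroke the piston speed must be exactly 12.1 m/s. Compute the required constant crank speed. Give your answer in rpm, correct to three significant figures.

5300

For an in-line slider-crank, |v_piston| = rω|sinθ|·[1 + r cosθ/√(L² − r² sin²θ)].
With r = 0.0411 m, L = 0.1656 m, θ = 139.1°: the bracketed kinematic factor |dx/dθ| = 0.021794 m.
ω = v/|dx/dθ| = 12.1/0.021794 = 555.21 rad/s.
N = 60ω/(2π) = 5301.8 rpm.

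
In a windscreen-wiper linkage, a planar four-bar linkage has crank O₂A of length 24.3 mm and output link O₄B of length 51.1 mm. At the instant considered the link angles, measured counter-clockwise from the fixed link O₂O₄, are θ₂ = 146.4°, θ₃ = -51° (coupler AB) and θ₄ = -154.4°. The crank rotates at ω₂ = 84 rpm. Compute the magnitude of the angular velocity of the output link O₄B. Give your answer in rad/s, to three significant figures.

ω₂ = 8.796 rad/s (from 84 rpm).
Differentiating the loop-closure r₂e^{iθ₂}+r₃e^{iθ₃}=r₁+r₄e^{iθ₄} gives r₂ω₂e^{iθ₂}+r₃ω₃e^{iθ₃}=r₄ω₄e^{iθ₄}.
Eliminating the other unknown: ω₄ = r₂ω₂ sin(θ₂−θ₃) / [r₄ sin(θ₄−θ₃)].
Numerator sine = -0.29904; denominator sine = -0.97278.
Result = 0.0243·8.796·(-0.29904) / (0.0511·(-0.97278)) = +1.2859 rad/s; magnitude 1.2859 rad/s.

1.29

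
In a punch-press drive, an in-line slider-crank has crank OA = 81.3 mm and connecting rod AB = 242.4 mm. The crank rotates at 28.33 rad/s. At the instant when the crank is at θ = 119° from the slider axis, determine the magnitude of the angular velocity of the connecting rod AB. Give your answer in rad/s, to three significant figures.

4.82

ω = 28.33 rad/s
The rod makes angle φ with the slider axis where L sinφ = r sinθ; differentiating, L cosφ·φ̇ = r ω cosθ.
L cosφ = √(L² − r² sin²θ) = 0.23174 m.
|ω_rod| = r ω |cosθ| / √(L² − r² sin²θ) = 0.0813·28.33·0.48481/0.23174 = 4.8185 rad/s.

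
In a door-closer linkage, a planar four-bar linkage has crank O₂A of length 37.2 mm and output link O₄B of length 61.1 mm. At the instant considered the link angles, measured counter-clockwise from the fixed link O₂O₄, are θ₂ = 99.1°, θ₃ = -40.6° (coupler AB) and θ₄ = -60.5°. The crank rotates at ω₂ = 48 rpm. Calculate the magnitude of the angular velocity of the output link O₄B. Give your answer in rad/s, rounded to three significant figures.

5.82

ω₂ = 5.027 rad/s (from 48 rpm).
Differentiating the loop-closure r₂e^{iθ₂}+r₃e^{iθ₃}=r₁+r₄e^{iθ₄} gives r₂ω₂e^{iθ₂}+r₃ω₃e^{iθ₃}=r₄ω₄e^{iθ₄}.
Eliminating the other unknown: ω₄ = r₂ω₂ sin(θ₂−θ₃) / [r₄ sin(θ₄−θ₃)].
Numerator sine = +0.64679; denominator sine = -0.34038.
Result = 0.0372·5.027·(+0.64679) / (0.0611·(-0.34038)) = -5.8153 rad/s; magnitude 5.8153 rad/s.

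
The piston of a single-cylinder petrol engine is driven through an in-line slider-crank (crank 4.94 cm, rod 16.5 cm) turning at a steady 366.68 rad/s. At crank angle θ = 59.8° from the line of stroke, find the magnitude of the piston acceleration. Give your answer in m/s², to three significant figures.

ω = 366.7 rad/s
x(θ) = r cosθ + √(L² − r² sin²θ); with ω constant, a = ω²·d²x/dθ².
d²x/dθ² = −r cosθ − r²(cos2θ)/√u − r⁴ sin²2θ/(4u^{3/2}),  u = L² − r² sin²θ = 0.0254021 m².
Substituting r = 0.0494 m, L = 0.165 m, θ = 59.8°: d²x/dθ² = -0.017564 m.
a = ω²·d²x/dθ² = (366.7)²·(-0.017564) = -2361.6 m/s²;  |a| = 2361.6 m/s².

2360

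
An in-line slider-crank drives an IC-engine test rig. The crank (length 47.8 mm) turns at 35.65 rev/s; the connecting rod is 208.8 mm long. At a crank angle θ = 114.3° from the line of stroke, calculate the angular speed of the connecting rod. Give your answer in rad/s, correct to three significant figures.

21.6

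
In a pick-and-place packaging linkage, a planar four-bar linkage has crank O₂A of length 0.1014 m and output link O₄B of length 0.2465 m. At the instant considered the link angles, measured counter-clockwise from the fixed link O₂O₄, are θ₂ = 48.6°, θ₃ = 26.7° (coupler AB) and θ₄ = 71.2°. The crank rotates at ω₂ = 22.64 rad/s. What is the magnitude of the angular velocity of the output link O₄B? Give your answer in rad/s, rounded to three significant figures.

4.96

ω₂ = 22.64 rad/s
Differentiating the loop-closure r₂e^{iθ₂}+r₃e^{iθ₃}=r₁+r₄e^{iθ₄} gives r₂ω₂e^{iθ₂}+r₃ω₃e^{iθ₃}=r₄ω₄e^{iθ₄}.
Eliminating the other unknown: ω₄ = r₂ω₂ sin(θ₂−θ₃) / [r₄ sin(θ₄−θ₃)].
Numerator sine = +0.37299; denominator sine = +0.70091.
Result = 0.1014·22.64·(+0.37299) / (0.2465·(+0.70091)) = +4.956 rad/s; magnitude 4.956 rad/s.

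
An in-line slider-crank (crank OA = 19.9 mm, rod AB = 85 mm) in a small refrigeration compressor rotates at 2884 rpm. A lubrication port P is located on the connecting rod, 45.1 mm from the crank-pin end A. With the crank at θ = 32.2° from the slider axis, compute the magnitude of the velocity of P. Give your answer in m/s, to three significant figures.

ω = 302 rad/s.  Crank-pin speed |V_A| = rω = 6.01 m/s, perpendicular to OA.
Rod angle: sinφ = −(r/L) sinθ ⇒ φ = -7.167°; ω_rod = −rω cosθ/√(L²−r²sin²θ) = -60.302 rad/s.
V_P = V_A + ω_rod × AP, with AP = 0.0451 m along the rod.
Components: V_Px = −rω sinθ − a·ω_rod·sinφ = -3.5419 m/s;  V_Py = rω cosθ + a·ω_rod·cosφ = +2.3873 m/s.
|V_P| = √(V_Px² + V_Py²) = 4.2713 m/s.

4.27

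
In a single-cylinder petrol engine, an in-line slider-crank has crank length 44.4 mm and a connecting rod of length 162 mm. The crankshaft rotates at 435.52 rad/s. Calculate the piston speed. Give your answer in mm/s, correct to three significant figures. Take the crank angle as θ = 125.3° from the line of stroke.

13200

ω = 435.5 rad/s
For an in-line slider-crank, x = r cosθ + √(L² − r² sin²θ), so v = −rω sinθ·[1 + r cosθ/√(L² − r² sin²θ)].
With r = 0.0444 m, L = 0.162 m, θ = 125.3°: √(L² − r² sin²θ) = 0.1579 m.
v = −0.0444·435.5·0.81614·[1 + 0.0444·-0.57786/0.1579] = -13.217 m/s.
|v| = 13.217 m/s = 13217 mm/s.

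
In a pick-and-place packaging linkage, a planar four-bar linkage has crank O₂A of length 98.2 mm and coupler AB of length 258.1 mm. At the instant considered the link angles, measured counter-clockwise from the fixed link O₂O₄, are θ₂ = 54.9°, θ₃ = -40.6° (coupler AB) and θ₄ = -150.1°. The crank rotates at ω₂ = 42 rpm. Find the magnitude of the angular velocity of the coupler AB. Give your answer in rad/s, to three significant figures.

0.750

ω₂ = 4.398 rad/s (from 42 rpm).
Differentiating the loop-closure r₂e^{iθ₂}+r₃e^{iθ₃}=r₁+r₄e^{iθ₄} gives r₂ω₂e^{iθ₂}+r₃ω₃e^{iθ₃}=r₄ω₄e^{iθ₄}.
Eliminating the other unknown: ω₃ = r₂ω₂ sin(θ₄−θ₂) / [r₃ sin(θ₃−θ₄)].
Numerator sine = +0.42262; denominator sine = +0.94264.
Result = 0.0982·4.398·(+0.42262) / (0.2581·(+0.94264)) = +0.75024 rad/s; magnitude 0.75024 rad/s.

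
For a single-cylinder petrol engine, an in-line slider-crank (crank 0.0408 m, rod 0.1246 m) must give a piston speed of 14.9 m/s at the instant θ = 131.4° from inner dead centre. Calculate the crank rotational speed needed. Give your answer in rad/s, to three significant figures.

For an in-line slider-crank, |v_piston| = rω|sinθ|·[1 + r cosθ/√(L² − r² sin²θ)].
With r = 0.0408 m, L = 0.1246 m, θ = 131.4°: the bracketed kinematic factor |dx/dθ| = 0.023768 m.
ω = v/|dx/dθ| = 14.9/0.023768 = 626.9 rad/s.

627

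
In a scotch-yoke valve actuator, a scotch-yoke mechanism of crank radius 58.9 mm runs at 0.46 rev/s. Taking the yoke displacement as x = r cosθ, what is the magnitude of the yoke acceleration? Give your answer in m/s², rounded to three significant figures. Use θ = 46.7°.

0.337

ω = 2.89 rad/s (from 0.46 rev/s).
x = r cosθ ⇒ ẍ = −rω² cosθ (ω constant).
|a| = rω²|cosθ| = 0.0589·(2.89)²·|cos 46.7°| = 0.33744 m/s².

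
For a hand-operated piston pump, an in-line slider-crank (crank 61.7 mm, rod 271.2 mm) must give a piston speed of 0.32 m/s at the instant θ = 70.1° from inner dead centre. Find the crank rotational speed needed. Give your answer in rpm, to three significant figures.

48.8

For an in-line slider-crank, |v_piston| = rω|sinθ|·[1 + r cosθ/√(L² − r² sin²θ)].
With r = 0.0617 m, L = 0.2712 m, θ = 70.1°: the bracketed kinematic factor |dx/dθ| = 0.062615 m.
ω = v/|dx/dθ| = 0.32/0.062615 = 5.1106 rad/s.
N = 60ω/(2π) = 48.803 rpm.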